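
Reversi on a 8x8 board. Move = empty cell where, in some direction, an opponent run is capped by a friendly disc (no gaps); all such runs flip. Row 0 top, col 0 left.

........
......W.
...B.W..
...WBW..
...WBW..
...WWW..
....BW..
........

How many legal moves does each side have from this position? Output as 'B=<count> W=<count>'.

Answer: B=12 W=7

Derivation:
-- B to move --
(0,5): no bracket -> illegal
(0,6): no bracket -> illegal
(0,7): flips 2 -> legal
(1,4): no bracket -> illegal
(1,5): no bracket -> illegal
(1,7): no bracket -> illegal
(2,2): flips 1 -> legal
(2,4): no bracket -> illegal
(2,6): flips 1 -> legal
(2,7): no bracket -> illegal
(3,2): flips 1 -> legal
(3,6): flips 1 -> legal
(4,2): flips 2 -> legal
(4,6): flips 2 -> legal
(5,2): flips 1 -> legal
(5,6): flips 1 -> legal
(6,2): flips 1 -> legal
(6,3): flips 3 -> legal
(6,6): flips 2 -> legal
(7,4): no bracket -> illegal
(7,5): no bracket -> illegal
(7,6): no bracket -> illegal
B mobility = 12
-- W to move --
(1,2): flips 2 -> legal
(1,3): flips 1 -> legal
(1,4): no bracket -> illegal
(2,2): no bracket -> illegal
(2,4): flips 2 -> legal
(3,2): no bracket -> illegal
(6,3): flips 1 -> legal
(7,3): flips 1 -> legal
(7,4): flips 1 -> legal
(7,5): flips 1 -> legal
W mobility = 7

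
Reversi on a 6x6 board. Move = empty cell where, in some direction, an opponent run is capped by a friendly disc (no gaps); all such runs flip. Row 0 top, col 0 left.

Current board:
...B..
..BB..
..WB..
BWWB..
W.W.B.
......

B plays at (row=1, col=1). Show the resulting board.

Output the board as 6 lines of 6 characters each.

Place B at (1,1); scan 8 dirs for brackets.
Dir NW: first cell '.' (not opp) -> no flip
Dir N: first cell '.' (not opp) -> no flip
Dir NE: first cell '.' (not opp) -> no flip
Dir W: first cell '.' (not opp) -> no flip
Dir E: first cell 'B' (not opp) -> no flip
Dir SW: first cell '.' (not opp) -> no flip
Dir S: first cell '.' (not opp) -> no flip
Dir SE: opp run (2,2) capped by B -> flip
All flips: (2,2)

Answer: ...B..
.BBB..
..BB..
BWWB..
W.W.B.
......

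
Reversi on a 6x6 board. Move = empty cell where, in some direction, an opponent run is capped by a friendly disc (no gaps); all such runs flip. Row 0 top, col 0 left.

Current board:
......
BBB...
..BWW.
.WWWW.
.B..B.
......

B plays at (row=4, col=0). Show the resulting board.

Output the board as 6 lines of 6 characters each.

Answer: ......
BBB...
..BWW.
.BWWW.
BB..B.
......

Derivation:
Place B at (4,0); scan 8 dirs for brackets.
Dir NW: edge -> no flip
Dir N: first cell '.' (not opp) -> no flip
Dir NE: opp run (3,1) capped by B -> flip
Dir W: edge -> no flip
Dir E: first cell 'B' (not opp) -> no flip
Dir SW: edge -> no flip
Dir S: first cell '.' (not opp) -> no flip
Dir SE: first cell '.' (not opp) -> no flip
All flips: (3,1)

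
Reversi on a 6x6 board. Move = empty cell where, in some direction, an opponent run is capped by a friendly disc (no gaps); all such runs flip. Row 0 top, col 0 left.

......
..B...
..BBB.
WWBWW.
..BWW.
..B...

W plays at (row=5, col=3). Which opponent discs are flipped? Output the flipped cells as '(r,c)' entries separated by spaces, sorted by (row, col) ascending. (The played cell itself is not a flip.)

Dir NW: opp run (4,2) capped by W -> flip
Dir N: first cell 'W' (not opp) -> no flip
Dir NE: first cell 'W' (not opp) -> no flip
Dir W: opp run (5,2), next='.' -> no flip
Dir E: first cell '.' (not opp) -> no flip
Dir SW: edge -> no flip
Dir S: edge -> no flip
Dir SE: edge -> no flip

Answer: (4,2)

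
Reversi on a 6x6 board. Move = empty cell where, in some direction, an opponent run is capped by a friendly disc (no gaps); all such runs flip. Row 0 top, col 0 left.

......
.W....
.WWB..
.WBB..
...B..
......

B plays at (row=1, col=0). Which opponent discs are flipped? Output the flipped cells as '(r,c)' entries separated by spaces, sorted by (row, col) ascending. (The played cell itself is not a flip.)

Dir NW: edge -> no flip
Dir N: first cell '.' (not opp) -> no flip
Dir NE: first cell '.' (not opp) -> no flip
Dir W: edge -> no flip
Dir E: opp run (1,1), next='.' -> no flip
Dir SW: edge -> no flip
Dir S: first cell '.' (not opp) -> no flip
Dir SE: opp run (2,1) capped by B -> flip

Answer: (2,1)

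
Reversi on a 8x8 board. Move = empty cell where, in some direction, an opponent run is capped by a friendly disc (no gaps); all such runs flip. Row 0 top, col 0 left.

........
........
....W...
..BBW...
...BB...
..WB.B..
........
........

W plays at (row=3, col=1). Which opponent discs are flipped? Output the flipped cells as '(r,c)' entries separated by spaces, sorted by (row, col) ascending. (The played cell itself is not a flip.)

Answer: (3,2) (3,3)

Derivation:
Dir NW: first cell '.' (not opp) -> no flip
Dir N: first cell '.' (not opp) -> no flip
Dir NE: first cell '.' (not opp) -> no flip
Dir W: first cell '.' (not opp) -> no flip
Dir E: opp run (3,2) (3,3) capped by W -> flip
Dir SW: first cell '.' (not opp) -> no flip
Dir S: first cell '.' (not opp) -> no flip
Dir SE: first cell '.' (not opp) -> no flip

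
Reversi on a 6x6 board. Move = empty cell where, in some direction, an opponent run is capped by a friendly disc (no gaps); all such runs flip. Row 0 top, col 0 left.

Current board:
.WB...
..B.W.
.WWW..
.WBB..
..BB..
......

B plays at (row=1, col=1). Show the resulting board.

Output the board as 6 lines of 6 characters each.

Answer: .WB...
.BB.W.
.WBW..
.WBB..
..BB..
......

Derivation:
Place B at (1,1); scan 8 dirs for brackets.
Dir NW: first cell '.' (not opp) -> no flip
Dir N: opp run (0,1), next=edge -> no flip
Dir NE: first cell 'B' (not opp) -> no flip
Dir W: first cell '.' (not opp) -> no flip
Dir E: first cell 'B' (not opp) -> no flip
Dir SW: first cell '.' (not opp) -> no flip
Dir S: opp run (2,1) (3,1), next='.' -> no flip
Dir SE: opp run (2,2) capped by B -> flip
All flips: (2,2)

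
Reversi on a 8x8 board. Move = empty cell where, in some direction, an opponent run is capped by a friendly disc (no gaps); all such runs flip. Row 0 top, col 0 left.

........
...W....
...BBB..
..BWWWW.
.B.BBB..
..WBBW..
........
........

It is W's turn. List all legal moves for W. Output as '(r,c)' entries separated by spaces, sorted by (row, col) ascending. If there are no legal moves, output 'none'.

Answer: (1,2) (1,4) (1,5) (1,6) (3,0) (3,1) (5,6) (6,2) (6,3) (6,4)

Derivation:
(1,2): flips 1 -> legal
(1,4): flips 2 -> legal
(1,5): flips 2 -> legal
(1,6): flips 1 -> legal
(2,1): no bracket -> illegal
(2,2): no bracket -> illegal
(2,6): no bracket -> illegal
(3,0): flips 1 -> legal
(3,1): flips 1 -> legal
(4,0): no bracket -> illegal
(4,2): no bracket -> illegal
(4,6): no bracket -> illegal
(5,0): no bracket -> illegal
(5,1): no bracket -> illegal
(5,6): flips 1 -> legal
(6,2): flips 2 -> legal
(6,3): flips 4 -> legal
(6,4): flips 2 -> legal
(6,5): no bracket -> illegal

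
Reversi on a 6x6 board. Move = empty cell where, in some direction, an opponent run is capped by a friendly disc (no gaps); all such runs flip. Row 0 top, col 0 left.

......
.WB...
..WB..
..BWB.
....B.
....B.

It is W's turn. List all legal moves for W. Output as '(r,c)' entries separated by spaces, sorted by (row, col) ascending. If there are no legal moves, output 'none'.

(0,1): no bracket -> illegal
(0,2): flips 1 -> legal
(0,3): no bracket -> illegal
(1,3): flips 2 -> legal
(1,4): no bracket -> illegal
(2,1): no bracket -> illegal
(2,4): flips 1 -> legal
(2,5): no bracket -> illegal
(3,1): flips 1 -> legal
(3,5): flips 1 -> legal
(4,1): no bracket -> illegal
(4,2): flips 1 -> legal
(4,3): no bracket -> illegal
(4,5): no bracket -> illegal
(5,3): no bracket -> illegal
(5,5): flips 1 -> legal

Answer: (0,2) (1,3) (2,4) (3,1) (3,5) (4,2) (5,5)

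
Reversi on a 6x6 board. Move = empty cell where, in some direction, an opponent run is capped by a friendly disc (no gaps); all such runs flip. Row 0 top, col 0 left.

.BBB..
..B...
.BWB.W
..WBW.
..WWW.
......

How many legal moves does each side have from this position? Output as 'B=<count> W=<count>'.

-- B to move --
(1,1): flips 1 -> legal
(1,3): no bracket -> illegal
(1,4): no bracket -> illegal
(1,5): no bracket -> illegal
(2,4): no bracket -> illegal
(3,1): flips 1 -> legal
(3,5): flips 1 -> legal
(4,1): flips 1 -> legal
(4,5): flips 1 -> legal
(5,1): flips 1 -> legal
(5,2): flips 3 -> legal
(5,3): flips 1 -> legal
(5,4): flips 2 -> legal
(5,5): flips 1 -> legal
B mobility = 10
-- W to move --
(0,0): no bracket -> illegal
(0,4): no bracket -> illegal
(1,0): flips 1 -> legal
(1,1): no bracket -> illegal
(1,3): flips 2 -> legal
(1,4): flips 1 -> legal
(2,0): flips 1 -> legal
(2,4): flips 2 -> legal
(3,0): no bracket -> illegal
(3,1): no bracket -> illegal
W mobility = 5

Answer: B=10 W=5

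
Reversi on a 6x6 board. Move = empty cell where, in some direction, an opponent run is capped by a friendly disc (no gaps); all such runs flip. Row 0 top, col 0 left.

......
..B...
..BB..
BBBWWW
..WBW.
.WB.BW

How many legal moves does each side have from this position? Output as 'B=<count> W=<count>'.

Answer: B=6 W=6

Derivation:
-- B to move --
(2,4): flips 2 -> legal
(2,5): flips 1 -> legal
(4,0): no bracket -> illegal
(4,1): flips 1 -> legal
(4,5): flips 2 -> legal
(5,0): flips 1 -> legal
(5,3): flips 1 -> legal
B mobility = 6
-- W to move --
(0,1): flips 2 -> legal
(0,2): flips 3 -> legal
(0,3): no bracket -> illegal
(1,1): flips 1 -> legal
(1,3): flips 1 -> legal
(1,4): no bracket -> illegal
(2,0): flips 1 -> legal
(2,1): no bracket -> illegal
(2,4): no bracket -> illegal
(4,0): no bracket -> illegal
(4,1): no bracket -> illegal
(4,5): no bracket -> illegal
(5,3): flips 3 -> legal
W mobility = 6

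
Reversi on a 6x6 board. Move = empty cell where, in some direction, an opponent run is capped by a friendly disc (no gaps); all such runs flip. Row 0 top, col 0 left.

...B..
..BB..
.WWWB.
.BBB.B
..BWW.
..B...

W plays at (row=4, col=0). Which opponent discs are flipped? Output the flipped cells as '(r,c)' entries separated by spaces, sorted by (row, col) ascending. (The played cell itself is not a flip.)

Answer: (3,1)

Derivation:
Dir NW: edge -> no flip
Dir N: first cell '.' (not opp) -> no flip
Dir NE: opp run (3,1) capped by W -> flip
Dir W: edge -> no flip
Dir E: first cell '.' (not opp) -> no flip
Dir SW: edge -> no flip
Dir S: first cell '.' (not opp) -> no flip
Dir SE: first cell '.' (not opp) -> no flip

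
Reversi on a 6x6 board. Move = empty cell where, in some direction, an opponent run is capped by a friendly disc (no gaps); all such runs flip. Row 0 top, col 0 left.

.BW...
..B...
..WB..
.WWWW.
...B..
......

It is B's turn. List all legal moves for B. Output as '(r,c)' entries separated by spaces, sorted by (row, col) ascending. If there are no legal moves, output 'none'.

Answer: (0,3) (2,1) (2,5) (4,1) (4,2) (4,5)

Derivation:
(0,3): flips 1 -> legal
(1,1): no bracket -> illegal
(1,3): no bracket -> illegal
(2,0): no bracket -> illegal
(2,1): flips 2 -> legal
(2,4): no bracket -> illegal
(2,5): flips 1 -> legal
(3,0): no bracket -> illegal
(3,5): no bracket -> illegal
(4,0): no bracket -> illegal
(4,1): flips 1 -> legal
(4,2): flips 2 -> legal
(4,4): no bracket -> illegal
(4,5): flips 1 -> legal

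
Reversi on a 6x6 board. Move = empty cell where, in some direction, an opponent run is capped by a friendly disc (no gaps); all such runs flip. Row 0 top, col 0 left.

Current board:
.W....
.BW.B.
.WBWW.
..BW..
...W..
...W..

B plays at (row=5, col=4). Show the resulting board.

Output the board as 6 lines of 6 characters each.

Place B at (5,4); scan 8 dirs for brackets.
Dir NW: opp run (4,3) capped by B -> flip
Dir N: first cell '.' (not opp) -> no flip
Dir NE: first cell '.' (not opp) -> no flip
Dir W: opp run (5,3), next='.' -> no flip
Dir E: first cell '.' (not opp) -> no flip
Dir SW: edge -> no flip
Dir S: edge -> no flip
Dir SE: edge -> no flip
All flips: (4,3)

Answer: .W....
.BW.B.
.WBWW.
..BW..
...B..
...WB.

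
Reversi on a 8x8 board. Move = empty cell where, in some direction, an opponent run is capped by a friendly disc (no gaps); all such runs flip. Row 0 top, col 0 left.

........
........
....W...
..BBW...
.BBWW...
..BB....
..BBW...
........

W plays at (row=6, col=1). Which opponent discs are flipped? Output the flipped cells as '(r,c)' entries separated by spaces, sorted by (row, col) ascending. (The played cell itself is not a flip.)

Answer: (5,2) (6,2) (6,3)

Derivation:
Dir NW: first cell '.' (not opp) -> no flip
Dir N: first cell '.' (not opp) -> no flip
Dir NE: opp run (5,2) capped by W -> flip
Dir W: first cell '.' (not opp) -> no flip
Dir E: opp run (6,2) (6,3) capped by W -> flip
Dir SW: first cell '.' (not opp) -> no flip
Dir S: first cell '.' (not opp) -> no flip
Dir SE: first cell '.' (not opp) -> no flip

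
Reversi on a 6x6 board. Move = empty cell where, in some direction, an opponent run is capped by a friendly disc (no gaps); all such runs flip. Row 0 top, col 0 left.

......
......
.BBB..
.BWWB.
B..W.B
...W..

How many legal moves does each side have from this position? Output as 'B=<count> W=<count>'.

Answer: B=5 W=8

Derivation:
-- B to move --
(2,4): no bracket -> illegal
(4,1): flips 1 -> legal
(4,2): flips 1 -> legal
(4,4): flips 1 -> legal
(5,2): flips 1 -> legal
(5,4): flips 2 -> legal
B mobility = 5
-- W to move --
(1,0): flips 1 -> legal
(1,1): flips 1 -> legal
(1,2): flips 1 -> legal
(1,3): flips 1 -> legal
(1,4): flips 1 -> legal
(2,0): no bracket -> illegal
(2,4): no bracket -> illegal
(2,5): flips 1 -> legal
(3,0): flips 1 -> legal
(3,5): flips 1 -> legal
(4,1): no bracket -> illegal
(4,2): no bracket -> illegal
(4,4): no bracket -> illegal
(5,0): no bracket -> illegal
(5,1): no bracket -> illegal
(5,4): no bracket -> illegal
(5,5): no bracket -> illegal
W mobility = 8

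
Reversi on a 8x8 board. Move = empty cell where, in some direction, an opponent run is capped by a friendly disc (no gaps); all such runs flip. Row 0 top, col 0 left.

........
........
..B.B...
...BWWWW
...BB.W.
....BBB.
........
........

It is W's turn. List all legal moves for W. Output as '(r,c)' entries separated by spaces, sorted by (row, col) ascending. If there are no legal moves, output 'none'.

(1,1): no bracket -> illegal
(1,2): no bracket -> illegal
(1,3): flips 1 -> legal
(1,4): flips 1 -> legal
(1,5): no bracket -> illegal
(2,1): no bracket -> illegal
(2,3): no bracket -> illegal
(2,5): no bracket -> illegal
(3,1): no bracket -> illegal
(3,2): flips 1 -> legal
(4,2): no bracket -> illegal
(4,5): no bracket -> illegal
(4,7): no bracket -> illegal
(5,2): flips 1 -> legal
(5,3): flips 1 -> legal
(5,7): no bracket -> illegal
(6,3): no bracket -> illegal
(6,4): flips 3 -> legal
(6,5): no bracket -> illegal
(6,6): flips 1 -> legal
(6,7): no bracket -> illegal

Answer: (1,3) (1,4) (3,2) (5,2) (5,3) (6,4) (6,6)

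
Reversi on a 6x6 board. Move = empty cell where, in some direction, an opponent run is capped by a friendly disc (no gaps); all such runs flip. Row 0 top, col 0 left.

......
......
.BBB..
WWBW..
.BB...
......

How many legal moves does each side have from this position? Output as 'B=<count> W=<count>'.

-- B to move --
(2,0): flips 1 -> legal
(2,4): flips 1 -> legal
(3,4): flips 1 -> legal
(4,0): flips 1 -> legal
(4,3): flips 1 -> legal
(4,4): flips 1 -> legal
B mobility = 6
-- W to move --
(1,0): no bracket -> illegal
(1,1): flips 2 -> legal
(1,2): flips 1 -> legal
(1,3): flips 2 -> legal
(1,4): no bracket -> illegal
(2,0): no bracket -> illegal
(2,4): no bracket -> illegal
(3,4): no bracket -> illegal
(4,0): no bracket -> illegal
(4,3): no bracket -> illegal
(5,0): no bracket -> illegal
(5,1): flips 2 -> legal
(5,2): flips 1 -> legal
(5,3): flips 1 -> legal
W mobility = 6

Answer: B=6 W=6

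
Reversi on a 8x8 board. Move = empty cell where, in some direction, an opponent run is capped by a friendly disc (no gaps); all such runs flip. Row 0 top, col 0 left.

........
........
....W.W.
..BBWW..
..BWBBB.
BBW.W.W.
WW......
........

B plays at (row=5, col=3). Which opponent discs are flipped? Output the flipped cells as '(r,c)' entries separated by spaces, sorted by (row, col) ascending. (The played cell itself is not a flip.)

Answer: (4,3) (5,2)

Derivation:
Dir NW: first cell 'B' (not opp) -> no flip
Dir N: opp run (4,3) capped by B -> flip
Dir NE: first cell 'B' (not opp) -> no flip
Dir W: opp run (5,2) capped by B -> flip
Dir E: opp run (5,4), next='.' -> no flip
Dir SW: first cell '.' (not opp) -> no flip
Dir S: first cell '.' (not opp) -> no flip
Dir SE: first cell '.' (not opp) -> no flip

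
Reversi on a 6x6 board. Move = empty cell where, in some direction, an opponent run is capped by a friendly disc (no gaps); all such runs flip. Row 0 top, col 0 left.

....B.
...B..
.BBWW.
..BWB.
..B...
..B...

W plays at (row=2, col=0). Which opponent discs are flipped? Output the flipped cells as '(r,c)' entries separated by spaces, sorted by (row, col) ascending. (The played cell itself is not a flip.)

Dir NW: edge -> no flip
Dir N: first cell '.' (not opp) -> no flip
Dir NE: first cell '.' (not opp) -> no flip
Dir W: edge -> no flip
Dir E: opp run (2,1) (2,2) capped by W -> flip
Dir SW: edge -> no flip
Dir S: first cell '.' (not opp) -> no flip
Dir SE: first cell '.' (not opp) -> no flip

Answer: (2,1) (2,2)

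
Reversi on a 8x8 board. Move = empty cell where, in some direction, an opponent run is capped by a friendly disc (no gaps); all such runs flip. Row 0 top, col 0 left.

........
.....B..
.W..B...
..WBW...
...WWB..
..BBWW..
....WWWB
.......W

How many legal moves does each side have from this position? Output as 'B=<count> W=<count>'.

-- B to move --
(1,0): no bracket -> illegal
(1,1): no bracket -> illegal
(1,2): no bracket -> illegal
(2,0): no bracket -> illegal
(2,2): no bracket -> illegal
(2,3): flips 1 -> legal
(2,5): flips 2 -> legal
(3,0): no bracket -> illegal
(3,1): flips 1 -> legal
(3,5): flips 2 -> legal
(4,1): no bracket -> illegal
(4,2): flips 2 -> legal
(4,6): no bracket -> illegal
(5,6): flips 2 -> legal
(5,7): no bracket -> illegal
(6,3): flips 4 -> legal
(7,3): no bracket -> illegal
(7,4): flips 4 -> legal
(7,5): flips 3 -> legal
(7,6): no bracket -> illegal
B mobility = 9
-- W to move --
(0,4): no bracket -> illegal
(0,5): no bracket -> illegal
(0,6): no bracket -> illegal
(1,3): no bracket -> illegal
(1,4): flips 1 -> legal
(1,6): no bracket -> illegal
(2,2): flips 1 -> legal
(2,3): flips 1 -> legal
(2,5): no bracket -> illegal
(2,6): no bracket -> illegal
(3,5): flips 1 -> legal
(3,6): flips 1 -> legal
(4,1): no bracket -> illegal
(4,2): flips 1 -> legal
(4,6): flips 1 -> legal
(5,1): flips 2 -> legal
(5,6): flips 1 -> legal
(5,7): flips 1 -> legal
(6,1): flips 1 -> legal
(6,2): flips 1 -> legal
(6,3): flips 1 -> legal
(7,6): no bracket -> illegal
W mobility = 13

Answer: B=9 W=13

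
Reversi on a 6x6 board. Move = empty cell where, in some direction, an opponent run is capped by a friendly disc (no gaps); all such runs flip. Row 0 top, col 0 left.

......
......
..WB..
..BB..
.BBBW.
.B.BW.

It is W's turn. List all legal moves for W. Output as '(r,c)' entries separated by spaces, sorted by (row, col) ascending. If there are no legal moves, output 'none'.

Answer: (2,1) (2,4) (4,0) (5,2)

Derivation:
(1,2): no bracket -> illegal
(1,3): no bracket -> illegal
(1,4): no bracket -> illegal
(2,1): flips 2 -> legal
(2,4): flips 1 -> legal
(3,0): no bracket -> illegal
(3,1): no bracket -> illegal
(3,4): no bracket -> illegal
(4,0): flips 3 -> legal
(5,0): no bracket -> illegal
(5,2): flips 3 -> legal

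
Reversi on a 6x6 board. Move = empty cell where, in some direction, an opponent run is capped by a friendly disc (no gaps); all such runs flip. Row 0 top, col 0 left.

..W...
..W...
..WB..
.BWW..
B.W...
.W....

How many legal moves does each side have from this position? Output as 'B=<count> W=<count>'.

Answer: B=7 W=6

Derivation:
-- B to move --
(0,1): flips 1 -> legal
(0,3): no bracket -> illegal
(1,1): no bracket -> illegal
(1,3): flips 1 -> legal
(2,1): flips 1 -> legal
(2,4): no bracket -> illegal
(3,4): flips 2 -> legal
(4,1): flips 1 -> legal
(4,3): flips 1 -> legal
(4,4): no bracket -> illegal
(5,0): no bracket -> illegal
(5,2): no bracket -> illegal
(5,3): flips 1 -> legal
B mobility = 7
-- W to move --
(1,3): flips 1 -> legal
(1,4): flips 1 -> legal
(2,0): flips 1 -> legal
(2,1): no bracket -> illegal
(2,4): flips 1 -> legal
(3,0): flips 1 -> legal
(3,4): flips 1 -> legal
(4,1): no bracket -> illegal
(5,0): no bracket -> illegal
W mobility = 6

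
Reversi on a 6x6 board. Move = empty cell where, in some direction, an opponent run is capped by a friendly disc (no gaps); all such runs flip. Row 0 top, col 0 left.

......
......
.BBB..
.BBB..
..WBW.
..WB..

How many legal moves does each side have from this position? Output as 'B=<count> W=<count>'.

-- B to move --
(3,4): no bracket -> illegal
(3,5): flips 1 -> legal
(4,1): flips 1 -> legal
(4,5): flips 1 -> legal
(5,1): flips 2 -> legal
(5,4): no bracket -> illegal
(5,5): flips 1 -> legal
B mobility = 5
-- W to move --
(1,0): no bracket -> illegal
(1,1): flips 2 -> legal
(1,2): flips 2 -> legal
(1,3): no bracket -> illegal
(1,4): no bracket -> illegal
(2,0): flips 1 -> legal
(2,4): flips 1 -> legal
(3,0): no bracket -> illegal
(3,4): flips 1 -> legal
(4,0): no bracket -> illegal
(4,1): no bracket -> illegal
(5,4): flips 1 -> legal
W mobility = 6

Answer: B=5 W=6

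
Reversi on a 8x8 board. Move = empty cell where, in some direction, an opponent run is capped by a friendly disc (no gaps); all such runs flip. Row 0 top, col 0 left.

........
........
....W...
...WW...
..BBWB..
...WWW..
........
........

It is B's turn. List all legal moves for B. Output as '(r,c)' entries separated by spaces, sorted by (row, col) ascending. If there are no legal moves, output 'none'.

(1,3): no bracket -> illegal
(1,4): no bracket -> illegal
(1,5): flips 2 -> legal
(2,2): no bracket -> illegal
(2,3): flips 2 -> legal
(2,5): flips 1 -> legal
(3,2): no bracket -> illegal
(3,5): no bracket -> illegal
(4,6): no bracket -> illegal
(5,2): no bracket -> illegal
(5,6): no bracket -> illegal
(6,2): no bracket -> illegal
(6,3): flips 2 -> legal
(6,4): flips 1 -> legal
(6,5): flips 2 -> legal
(6,6): no bracket -> illegal

Answer: (1,5) (2,3) (2,5) (6,3) (6,4) (6,5)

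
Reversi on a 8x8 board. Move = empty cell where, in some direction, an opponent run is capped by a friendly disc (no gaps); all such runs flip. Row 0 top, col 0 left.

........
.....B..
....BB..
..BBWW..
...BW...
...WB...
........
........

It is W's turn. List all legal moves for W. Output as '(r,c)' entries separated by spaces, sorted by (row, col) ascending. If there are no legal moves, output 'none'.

(0,4): no bracket -> illegal
(0,5): flips 2 -> legal
(0,6): no bracket -> illegal
(1,3): flips 1 -> legal
(1,4): flips 1 -> legal
(1,6): flips 1 -> legal
(2,1): no bracket -> illegal
(2,2): flips 1 -> legal
(2,3): flips 2 -> legal
(2,6): no bracket -> illegal
(3,1): flips 2 -> legal
(3,6): no bracket -> illegal
(4,1): no bracket -> illegal
(4,2): flips 1 -> legal
(4,5): no bracket -> illegal
(5,2): flips 1 -> legal
(5,5): flips 1 -> legal
(6,3): no bracket -> illegal
(6,4): flips 1 -> legal
(6,5): no bracket -> illegal

Answer: (0,5) (1,3) (1,4) (1,6) (2,2) (2,3) (3,1) (4,2) (5,2) (5,5) (6,4)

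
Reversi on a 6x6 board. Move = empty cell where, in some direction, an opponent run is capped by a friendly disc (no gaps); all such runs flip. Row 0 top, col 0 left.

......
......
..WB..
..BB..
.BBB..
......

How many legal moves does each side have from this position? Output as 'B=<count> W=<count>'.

-- B to move --
(1,1): flips 1 -> legal
(1,2): flips 1 -> legal
(1,3): no bracket -> illegal
(2,1): flips 1 -> legal
(3,1): no bracket -> illegal
B mobility = 3
-- W to move --
(1,2): no bracket -> illegal
(1,3): no bracket -> illegal
(1,4): no bracket -> illegal
(2,1): no bracket -> illegal
(2,4): flips 1 -> legal
(3,0): no bracket -> illegal
(3,1): no bracket -> illegal
(3,4): no bracket -> illegal
(4,0): no bracket -> illegal
(4,4): flips 1 -> legal
(5,0): no bracket -> illegal
(5,1): no bracket -> illegal
(5,2): flips 2 -> legal
(5,3): no bracket -> illegal
(5,4): no bracket -> illegal
W mobility = 3

Answer: B=3 W=3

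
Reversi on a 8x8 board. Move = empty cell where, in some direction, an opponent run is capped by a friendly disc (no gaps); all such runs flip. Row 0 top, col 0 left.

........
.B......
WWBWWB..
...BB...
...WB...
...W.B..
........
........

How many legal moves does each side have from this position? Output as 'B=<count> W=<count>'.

-- B to move --
(1,0): no bracket -> illegal
(1,2): flips 1 -> legal
(1,3): flips 1 -> legal
(1,4): flips 1 -> legal
(1,5): flips 1 -> legal
(3,0): no bracket -> illegal
(3,1): flips 1 -> legal
(3,2): no bracket -> illegal
(3,5): no bracket -> illegal
(4,2): flips 1 -> legal
(5,2): flips 1 -> legal
(5,4): no bracket -> illegal
(6,2): flips 1 -> legal
(6,3): flips 2 -> legal
(6,4): no bracket -> illegal
B mobility = 9
-- W to move --
(0,0): no bracket -> illegal
(0,1): flips 1 -> legal
(0,2): flips 1 -> legal
(1,0): no bracket -> illegal
(1,2): no bracket -> illegal
(1,3): no bracket -> illegal
(1,4): no bracket -> illegal
(1,5): no bracket -> illegal
(1,6): flips 2 -> legal
(2,6): flips 1 -> legal
(3,1): no bracket -> illegal
(3,2): no bracket -> illegal
(3,5): flips 1 -> legal
(3,6): no bracket -> illegal
(4,2): flips 1 -> legal
(4,5): flips 2 -> legal
(4,6): no bracket -> illegal
(5,4): flips 2 -> legal
(5,6): no bracket -> illegal
(6,4): no bracket -> illegal
(6,5): no bracket -> illegal
(6,6): no bracket -> illegal
W mobility = 8

Answer: B=9 W=8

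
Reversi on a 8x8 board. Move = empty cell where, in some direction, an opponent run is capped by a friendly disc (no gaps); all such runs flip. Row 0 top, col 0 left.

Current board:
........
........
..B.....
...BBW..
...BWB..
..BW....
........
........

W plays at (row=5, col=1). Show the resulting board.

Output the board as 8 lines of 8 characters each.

Answer: ........
........
..B.....
...BBW..
...BWB..
.WWW....
........
........

Derivation:
Place W at (5,1); scan 8 dirs for brackets.
Dir NW: first cell '.' (not opp) -> no flip
Dir N: first cell '.' (not opp) -> no flip
Dir NE: first cell '.' (not opp) -> no flip
Dir W: first cell '.' (not opp) -> no flip
Dir E: opp run (5,2) capped by W -> flip
Dir SW: first cell '.' (not opp) -> no flip
Dir S: first cell '.' (not opp) -> no flip
Dir SE: first cell '.' (not opp) -> no flip
All flips: (5,2)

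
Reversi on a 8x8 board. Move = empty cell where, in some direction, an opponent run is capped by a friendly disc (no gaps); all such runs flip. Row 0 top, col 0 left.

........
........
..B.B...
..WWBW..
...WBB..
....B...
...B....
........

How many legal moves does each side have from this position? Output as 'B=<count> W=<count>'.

-- B to move --
(2,1): flips 2 -> legal
(2,3): no bracket -> illegal
(2,5): flips 1 -> legal
(2,6): flips 1 -> legal
(3,1): flips 2 -> legal
(3,6): flips 1 -> legal
(4,1): no bracket -> illegal
(4,2): flips 3 -> legal
(4,6): flips 1 -> legal
(5,2): flips 1 -> legal
(5,3): no bracket -> illegal
B mobility = 8
-- W to move --
(1,1): flips 1 -> legal
(1,2): flips 1 -> legal
(1,3): flips 1 -> legal
(1,4): no bracket -> illegal
(1,5): flips 1 -> legal
(2,1): no bracket -> illegal
(2,3): no bracket -> illegal
(2,5): flips 1 -> legal
(3,1): no bracket -> illegal
(3,6): no bracket -> illegal
(4,6): flips 2 -> legal
(5,2): no bracket -> illegal
(5,3): flips 1 -> legal
(5,5): flips 2 -> legal
(5,6): no bracket -> illegal
(6,2): no bracket -> illegal
(6,4): no bracket -> illegal
(6,5): flips 1 -> legal
(7,2): no bracket -> illegal
(7,3): no bracket -> illegal
(7,4): no bracket -> illegal
W mobility = 9

Answer: B=8 W=9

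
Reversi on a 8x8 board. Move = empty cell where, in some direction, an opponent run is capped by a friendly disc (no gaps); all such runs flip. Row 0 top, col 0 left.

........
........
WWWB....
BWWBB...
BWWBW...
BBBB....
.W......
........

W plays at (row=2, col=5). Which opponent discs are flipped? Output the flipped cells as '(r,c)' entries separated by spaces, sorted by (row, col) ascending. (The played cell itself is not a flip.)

Dir NW: first cell '.' (not opp) -> no flip
Dir N: first cell '.' (not opp) -> no flip
Dir NE: first cell '.' (not opp) -> no flip
Dir W: first cell '.' (not opp) -> no flip
Dir E: first cell '.' (not opp) -> no flip
Dir SW: opp run (3,4) (4,3) (5,2) capped by W -> flip
Dir S: first cell '.' (not opp) -> no flip
Dir SE: first cell '.' (not opp) -> no flip

Answer: (3,4) (4,3) (5,2)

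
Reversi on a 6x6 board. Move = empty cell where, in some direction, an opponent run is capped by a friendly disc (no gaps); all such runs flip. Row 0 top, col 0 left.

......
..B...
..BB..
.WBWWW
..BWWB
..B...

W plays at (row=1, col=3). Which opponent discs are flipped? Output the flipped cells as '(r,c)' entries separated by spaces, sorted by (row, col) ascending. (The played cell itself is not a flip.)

Dir NW: first cell '.' (not opp) -> no flip
Dir N: first cell '.' (not opp) -> no flip
Dir NE: first cell '.' (not opp) -> no flip
Dir W: opp run (1,2), next='.' -> no flip
Dir E: first cell '.' (not opp) -> no flip
Dir SW: opp run (2,2) capped by W -> flip
Dir S: opp run (2,3) capped by W -> flip
Dir SE: first cell '.' (not opp) -> no flip

Answer: (2,2) (2,3)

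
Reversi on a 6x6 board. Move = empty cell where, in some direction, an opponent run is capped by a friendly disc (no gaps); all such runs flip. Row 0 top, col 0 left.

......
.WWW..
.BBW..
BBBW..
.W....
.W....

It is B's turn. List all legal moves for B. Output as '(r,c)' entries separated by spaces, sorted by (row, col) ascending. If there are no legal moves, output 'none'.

(0,0): flips 1 -> legal
(0,1): flips 1 -> legal
(0,2): flips 1 -> legal
(0,3): flips 1 -> legal
(0,4): flips 1 -> legal
(1,0): no bracket -> illegal
(1,4): flips 1 -> legal
(2,0): no bracket -> illegal
(2,4): flips 1 -> legal
(3,4): flips 1 -> legal
(4,0): no bracket -> illegal
(4,2): no bracket -> illegal
(4,3): no bracket -> illegal
(4,4): flips 1 -> legal
(5,0): flips 1 -> legal
(5,2): flips 1 -> legal

Answer: (0,0) (0,1) (0,2) (0,3) (0,4) (1,4) (2,4) (3,4) (4,4) (5,0) (5,2)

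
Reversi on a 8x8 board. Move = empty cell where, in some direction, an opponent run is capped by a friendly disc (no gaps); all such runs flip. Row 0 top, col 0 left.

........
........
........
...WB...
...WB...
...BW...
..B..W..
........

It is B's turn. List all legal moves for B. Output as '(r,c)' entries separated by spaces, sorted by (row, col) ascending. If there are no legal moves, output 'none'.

Answer: (2,2) (2,3) (3,2) (4,2) (5,2) (5,5) (6,4)

Derivation:
(2,2): flips 1 -> legal
(2,3): flips 2 -> legal
(2,4): no bracket -> illegal
(3,2): flips 1 -> legal
(4,2): flips 1 -> legal
(4,5): no bracket -> illegal
(5,2): flips 1 -> legal
(5,5): flips 1 -> legal
(5,6): no bracket -> illegal
(6,3): no bracket -> illegal
(6,4): flips 1 -> legal
(6,6): no bracket -> illegal
(7,4): no bracket -> illegal
(7,5): no bracket -> illegal
(7,6): no bracket -> illegal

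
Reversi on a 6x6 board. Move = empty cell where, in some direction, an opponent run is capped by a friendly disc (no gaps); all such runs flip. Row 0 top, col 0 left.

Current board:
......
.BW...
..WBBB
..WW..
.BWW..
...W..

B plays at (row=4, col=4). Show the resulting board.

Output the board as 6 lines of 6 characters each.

Place B at (4,4); scan 8 dirs for brackets.
Dir NW: opp run (3,3) (2,2) capped by B -> flip
Dir N: first cell '.' (not opp) -> no flip
Dir NE: first cell '.' (not opp) -> no flip
Dir W: opp run (4,3) (4,2) capped by B -> flip
Dir E: first cell '.' (not opp) -> no flip
Dir SW: opp run (5,3), next=edge -> no flip
Dir S: first cell '.' (not opp) -> no flip
Dir SE: first cell '.' (not opp) -> no flip
All flips: (2,2) (3,3) (4,2) (4,3)

Answer: ......
.BW...
..BBBB
..WB..
.BBBB.
...W..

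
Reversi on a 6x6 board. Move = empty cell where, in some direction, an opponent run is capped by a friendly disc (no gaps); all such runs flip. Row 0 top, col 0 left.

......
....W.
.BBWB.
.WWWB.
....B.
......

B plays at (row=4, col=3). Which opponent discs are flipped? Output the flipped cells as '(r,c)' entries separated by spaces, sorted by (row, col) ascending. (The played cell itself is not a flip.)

Answer: (3,2)

Derivation:
Dir NW: opp run (3,2) capped by B -> flip
Dir N: opp run (3,3) (2,3), next='.' -> no flip
Dir NE: first cell 'B' (not opp) -> no flip
Dir W: first cell '.' (not opp) -> no flip
Dir E: first cell 'B' (not opp) -> no flip
Dir SW: first cell '.' (not opp) -> no flip
Dir S: first cell '.' (not opp) -> no flip
Dir SE: first cell '.' (not opp) -> no flip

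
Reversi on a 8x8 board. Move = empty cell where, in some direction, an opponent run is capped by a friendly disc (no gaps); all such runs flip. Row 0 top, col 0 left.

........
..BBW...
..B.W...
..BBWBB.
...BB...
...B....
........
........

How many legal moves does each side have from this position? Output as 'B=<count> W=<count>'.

-- B to move --
(0,3): no bracket -> illegal
(0,4): flips 3 -> legal
(0,5): no bracket -> illegal
(1,5): flips 2 -> legal
(2,3): no bracket -> illegal
(2,5): flips 1 -> legal
(4,5): no bracket -> illegal
B mobility = 3
-- W to move --
(0,1): no bracket -> illegal
(0,2): flips 1 -> legal
(0,3): no bracket -> illegal
(0,4): no bracket -> illegal
(1,1): flips 2 -> legal
(2,1): no bracket -> illegal
(2,3): no bracket -> illegal
(2,5): no bracket -> illegal
(2,6): no bracket -> illegal
(2,7): no bracket -> illegal
(3,1): flips 2 -> legal
(3,7): flips 2 -> legal
(4,1): no bracket -> illegal
(4,2): flips 1 -> legal
(4,5): no bracket -> illegal
(4,6): flips 1 -> legal
(4,7): no bracket -> illegal
(5,2): flips 1 -> legal
(5,4): flips 1 -> legal
(5,5): no bracket -> illegal
(6,2): no bracket -> illegal
(6,3): no bracket -> illegal
(6,4): no bracket -> illegal
W mobility = 8

Answer: B=3 W=8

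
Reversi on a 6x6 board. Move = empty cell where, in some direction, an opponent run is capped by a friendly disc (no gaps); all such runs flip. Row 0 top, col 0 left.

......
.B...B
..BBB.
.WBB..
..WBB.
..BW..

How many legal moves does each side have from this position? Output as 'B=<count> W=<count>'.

-- B to move --
(2,0): no bracket -> illegal
(2,1): no bracket -> illegal
(3,0): flips 1 -> legal
(4,0): flips 1 -> legal
(4,1): flips 1 -> legal
(5,1): flips 1 -> legal
(5,4): flips 1 -> legal
B mobility = 5
-- W to move --
(0,0): no bracket -> illegal
(0,1): no bracket -> illegal
(0,2): no bracket -> illegal
(0,4): no bracket -> illegal
(0,5): no bracket -> illegal
(1,0): no bracket -> illegal
(1,2): flips 2 -> legal
(1,3): flips 4 -> legal
(1,4): no bracket -> illegal
(2,0): no bracket -> illegal
(2,1): no bracket -> illegal
(2,5): no bracket -> illegal
(3,4): flips 2 -> legal
(3,5): flips 1 -> legal
(4,1): no bracket -> illegal
(4,5): flips 2 -> legal
(5,1): flips 1 -> legal
(5,4): no bracket -> illegal
(5,5): no bracket -> illegal
W mobility = 6

Answer: B=5 W=6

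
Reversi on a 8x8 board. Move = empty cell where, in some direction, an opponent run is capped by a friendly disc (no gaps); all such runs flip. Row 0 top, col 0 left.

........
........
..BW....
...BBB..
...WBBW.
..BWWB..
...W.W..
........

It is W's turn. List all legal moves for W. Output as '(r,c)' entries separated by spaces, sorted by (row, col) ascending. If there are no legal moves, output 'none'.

Answer: (2,1) (2,4) (2,5) (2,6) (3,6) (4,1) (5,1) (5,6) (6,1) (6,4)

Derivation:
(1,1): no bracket -> illegal
(1,2): no bracket -> illegal
(1,3): no bracket -> illegal
(2,1): flips 1 -> legal
(2,4): flips 3 -> legal
(2,5): flips 4 -> legal
(2,6): flips 2 -> legal
(3,1): no bracket -> illegal
(3,2): no bracket -> illegal
(3,6): flips 1 -> legal
(4,1): flips 1 -> legal
(4,2): no bracket -> illegal
(5,1): flips 1 -> legal
(5,6): flips 3 -> legal
(6,1): flips 1 -> legal
(6,2): no bracket -> illegal
(6,4): flips 1 -> legal
(6,6): no bracket -> illegal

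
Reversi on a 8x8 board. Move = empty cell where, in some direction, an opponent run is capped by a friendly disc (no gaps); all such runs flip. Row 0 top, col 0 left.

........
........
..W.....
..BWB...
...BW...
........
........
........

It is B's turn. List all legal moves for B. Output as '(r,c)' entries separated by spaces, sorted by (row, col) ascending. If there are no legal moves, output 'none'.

Answer: (1,2) (2,3) (4,5) (5,4)

Derivation:
(1,1): no bracket -> illegal
(1,2): flips 1 -> legal
(1,3): no bracket -> illegal
(2,1): no bracket -> illegal
(2,3): flips 1 -> legal
(2,4): no bracket -> illegal
(3,1): no bracket -> illegal
(3,5): no bracket -> illegal
(4,2): no bracket -> illegal
(4,5): flips 1 -> legal
(5,3): no bracket -> illegal
(5,4): flips 1 -> legal
(5,5): no bracket -> illegal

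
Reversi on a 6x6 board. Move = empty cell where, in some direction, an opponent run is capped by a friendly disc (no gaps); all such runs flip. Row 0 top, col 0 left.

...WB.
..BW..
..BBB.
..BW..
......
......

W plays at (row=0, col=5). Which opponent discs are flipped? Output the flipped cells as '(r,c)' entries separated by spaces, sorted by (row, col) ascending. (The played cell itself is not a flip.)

Answer: (0,4)

Derivation:
Dir NW: edge -> no flip
Dir N: edge -> no flip
Dir NE: edge -> no flip
Dir W: opp run (0,4) capped by W -> flip
Dir E: edge -> no flip
Dir SW: first cell '.' (not opp) -> no flip
Dir S: first cell '.' (not opp) -> no flip
Dir SE: edge -> no flip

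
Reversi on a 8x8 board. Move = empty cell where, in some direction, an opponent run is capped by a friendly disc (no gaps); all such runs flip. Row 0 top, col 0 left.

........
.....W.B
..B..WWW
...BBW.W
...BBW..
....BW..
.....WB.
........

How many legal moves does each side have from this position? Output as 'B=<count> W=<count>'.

-- B to move --
(0,4): no bracket -> illegal
(0,5): no bracket -> illegal
(0,6): no bracket -> illegal
(1,4): no bracket -> illegal
(1,6): flips 1 -> legal
(2,4): no bracket -> illegal
(3,6): flips 2 -> legal
(4,6): flips 1 -> legal
(4,7): flips 2 -> legal
(5,6): flips 2 -> legal
(6,4): flips 1 -> legal
(7,4): no bracket -> illegal
(7,5): no bracket -> illegal
(7,6): flips 1 -> legal
B mobility = 7
-- W to move --
(0,6): no bracket -> illegal
(0,7): flips 1 -> legal
(1,1): flips 3 -> legal
(1,2): no bracket -> illegal
(1,3): no bracket -> illegal
(1,6): no bracket -> illegal
(2,1): no bracket -> illegal
(2,3): flips 1 -> legal
(2,4): no bracket -> illegal
(3,1): no bracket -> illegal
(3,2): flips 4 -> legal
(4,2): flips 2 -> legal
(5,2): flips 2 -> legal
(5,3): flips 2 -> legal
(5,6): no bracket -> illegal
(5,7): no bracket -> illegal
(6,3): flips 1 -> legal
(6,4): no bracket -> illegal
(6,7): flips 1 -> legal
(7,5): no bracket -> illegal
(7,6): no bracket -> illegal
(7,7): flips 1 -> legal
W mobility = 10

Answer: B=7 W=10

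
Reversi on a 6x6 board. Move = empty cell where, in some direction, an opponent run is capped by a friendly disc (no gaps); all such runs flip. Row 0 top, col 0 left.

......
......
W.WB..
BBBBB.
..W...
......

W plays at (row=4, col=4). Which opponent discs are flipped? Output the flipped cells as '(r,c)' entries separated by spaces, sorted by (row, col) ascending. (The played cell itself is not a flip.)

Dir NW: opp run (3,3) capped by W -> flip
Dir N: opp run (3,4), next='.' -> no flip
Dir NE: first cell '.' (not opp) -> no flip
Dir W: first cell '.' (not opp) -> no flip
Dir E: first cell '.' (not opp) -> no flip
Dir SW: first cell '.' (not opp) -> no flip
Dir S: first cell '.' (not opp) -> no flip
Dir SE: first cell '.' (not opp) -> no flip

Answer: (3,3)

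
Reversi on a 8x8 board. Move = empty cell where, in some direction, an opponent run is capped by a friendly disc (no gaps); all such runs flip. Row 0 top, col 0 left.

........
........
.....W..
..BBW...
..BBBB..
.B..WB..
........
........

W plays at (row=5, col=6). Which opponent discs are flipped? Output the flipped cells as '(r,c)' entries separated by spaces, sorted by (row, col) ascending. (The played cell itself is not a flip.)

Dir NW: opp run (4,5) capped by W -> flip
Dir N: first cell '.' (not opp) -> no flip
Dir NE: first cell '.' (not opp) -> no flip
Dir W: opp run (5,5) capped by W -> flip
Dir E: first cell '.' (not opp) -> no flip
Dir SW: first cell '.' (not opp) -> no flip
Dir S: first cell '.' (not opp) -> no flip
Dir SE: first cell '.' (not opp) -> no flip

Answer: (4,5) (5,5)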